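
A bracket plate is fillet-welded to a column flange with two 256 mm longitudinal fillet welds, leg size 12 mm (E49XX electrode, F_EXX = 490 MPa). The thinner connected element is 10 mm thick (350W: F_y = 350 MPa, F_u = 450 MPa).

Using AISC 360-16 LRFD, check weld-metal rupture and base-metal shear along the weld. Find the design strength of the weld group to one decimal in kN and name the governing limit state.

957.8 kN (weld metal governs)

Weld metal: throat = 0.707×12 = 8.484 mm, L = 2×256 = 512 mm. φR_n = 0.75 × 0.6 × 490 × 8.484 × 512 = 957.8 kN.
Base metal shear (10 mm plate): yield φR_n = 1.0×0.6×350×10×512 = 1075.2 kN; rupture φR_n = 0.75×0.6×450×10×512 = 1036.8 kN; take 1036.8 kN (rupture).
Governing: min(957.8, 1036.8) = 957.8 kN → weld metal.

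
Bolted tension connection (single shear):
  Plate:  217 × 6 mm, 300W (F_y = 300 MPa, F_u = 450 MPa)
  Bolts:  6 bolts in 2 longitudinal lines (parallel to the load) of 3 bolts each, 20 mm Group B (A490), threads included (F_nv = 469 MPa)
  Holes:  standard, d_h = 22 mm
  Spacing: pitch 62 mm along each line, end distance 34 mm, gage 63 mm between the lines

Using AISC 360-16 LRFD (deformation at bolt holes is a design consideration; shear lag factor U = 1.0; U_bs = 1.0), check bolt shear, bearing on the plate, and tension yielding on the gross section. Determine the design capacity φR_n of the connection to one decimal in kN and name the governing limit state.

Bolt shear: A_b = π(20)²/4 = 314.16 mm². φR_n = 0.75 × 469 × 314.16 × 6 × 1 = 663.0 kN.
Bearing (6 mm plate, F_u = 450 MPa): end bolts L_c = 34 − 22/2 = 23, R_n = min(1.2×23×6×450, 2.4×20×6×450) = 74.52 kN/bolt; interior L_c = 62 − 22 = 40, R_n = 129.6 kN/bolt. φR_n = 0.75 × (2×74.52 + 4×129.6) = 500.6 kN.
Tension yield (gross): A_g = 217×6 = 1302 mm². φR_n = 0.90 × 300 × 1302 = 351.5 kN.
Governing: min(663.0, 500.6, 351.5) = 351.5 kN → gross-section yield.

351.5 kN (gross-section yield governs)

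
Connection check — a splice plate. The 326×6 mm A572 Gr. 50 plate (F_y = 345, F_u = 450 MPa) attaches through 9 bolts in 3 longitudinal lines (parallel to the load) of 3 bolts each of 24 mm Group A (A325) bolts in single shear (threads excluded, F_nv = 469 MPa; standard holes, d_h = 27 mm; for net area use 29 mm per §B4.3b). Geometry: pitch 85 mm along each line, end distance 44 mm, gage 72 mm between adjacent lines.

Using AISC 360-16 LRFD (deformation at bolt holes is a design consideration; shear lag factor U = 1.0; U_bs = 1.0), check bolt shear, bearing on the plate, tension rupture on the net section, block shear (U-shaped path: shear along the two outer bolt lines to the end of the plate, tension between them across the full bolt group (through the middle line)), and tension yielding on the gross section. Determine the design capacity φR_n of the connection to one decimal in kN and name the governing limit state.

Bolt shear: A_b = π(24)²/4 = 452.39 mm². φR_n = 0.75 × 469 × 452.39 × 9 × 1 = 1432.2 kN.
Bearing (6 mm plate, F_u = 450 MPa): end bolts L_c = 44 − 27/2 = 30.5, R_n = min(1.2×30.5×6×450, 2.4×24×6×450) = 98.82 kN/bolt; interior L_c = 85 − 27 = 58, R_n = 155.52 kN/bolt. φR_n = 0.75 × (3×98.82 + 6×155.52) = 922.2 kN.
Tension rupture (net): A_n = (326 − 3×29)×6 = 1434 mm² (U = 1.0, A_e = A_n). φR_n = 0.75 × 450 × 1434 = 484.0 kN.
Block shear: shear path 2×[44+2×85] = 2×214 mm, A_gv = 2568, A_nv = 2×(214 − 2.5×29)×6 = 1698 mm²; tension across gage: (144 − 2×29)×6 = 516 mm². R_n = min(0.6×450×1698, 0.6×345×2568) + 1.0×450×516 = min(458.46, 531.58) + 232.2 = 690.66 kN. φR_n = 0.75 × 690.66 = 518.0 kN.
Tension yield (gross): A_g = 326×6 = 1956 mm². φR_n = 0.90 × 345 × 1956 = 607.3 kN.
Governing: min(1432.2, 922.2, 484.0, 518.0, 607.3) = 484.0 kN → net-section rupture.

484.0 kN (net-section rupture governs)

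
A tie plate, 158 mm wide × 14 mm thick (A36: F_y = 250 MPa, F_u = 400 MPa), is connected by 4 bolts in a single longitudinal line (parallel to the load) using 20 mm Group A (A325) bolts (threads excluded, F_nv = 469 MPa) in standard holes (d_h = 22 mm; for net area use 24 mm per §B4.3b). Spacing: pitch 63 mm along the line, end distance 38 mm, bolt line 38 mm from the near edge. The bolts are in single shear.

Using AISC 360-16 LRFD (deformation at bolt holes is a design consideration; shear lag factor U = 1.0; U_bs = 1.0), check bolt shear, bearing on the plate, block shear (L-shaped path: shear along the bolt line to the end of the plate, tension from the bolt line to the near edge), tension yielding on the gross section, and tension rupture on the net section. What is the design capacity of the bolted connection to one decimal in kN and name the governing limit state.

442.0 kN (bolt shear governs)

Bolt shear: A_b = π(20)²/4 = 314.16 mm². φR_n = 0.75 × 469 × 314.16 × 4 × 1 = 442.0 kN.
Bearing (14 mm plate, F_u = 400 MPa): end bolts L_c = 38 − 22/2 = 27, R_n = min(1.2×27×14×400, 2.4×20×14×400) = 181.44 kN/bolt; interior L_c = 63 − 22 = 41, R_n = 268.8 kN/bolt. φR_n = 0.75 × (1×181.44 + 3×268.8) = 740.9 kN.
Block shear: shear path 1×[38+3×63] = 1×227 mm, A_gv = 3178, A_nv = 1×(227 − 3.5×24)×14 = 2002 mm²; tension to near edge: (38 − 0.5×24)×14 = 364 mm². R_n = min(0.6×400×2002, 0.6×250×3178) + 1.0×400×364 = min(480.48, 476.7) + 145.6 = 622.3 kN. φR_n = 0.75 × 622.3 = 466.7 kN.
Tension yield (gross): A_g = 158×14 = 2212 mm². φR_n = 0.90 × 250 × 2212 = 497.7 kN.
Tension rupture (net): A_n = (158 − 1×24)×14 = 1876 mm² (U = 1.0, A_e = A_n). φR_n = 0.75 × 400 × 1876 = 562.8 kN.
Governing: min(442.0, 740.9, 466.7, 497.7, 562.8) = 442.0 kN → bolt shear.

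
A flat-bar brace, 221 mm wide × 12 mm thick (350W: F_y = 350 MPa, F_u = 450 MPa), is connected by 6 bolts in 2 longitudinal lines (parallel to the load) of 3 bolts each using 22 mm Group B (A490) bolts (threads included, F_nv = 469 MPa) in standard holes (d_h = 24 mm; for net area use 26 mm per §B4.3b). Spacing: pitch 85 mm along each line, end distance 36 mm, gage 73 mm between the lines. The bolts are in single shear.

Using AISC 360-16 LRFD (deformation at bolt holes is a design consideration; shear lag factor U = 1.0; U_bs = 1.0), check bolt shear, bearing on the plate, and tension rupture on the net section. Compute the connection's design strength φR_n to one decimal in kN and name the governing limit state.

684.5 kN (net-section rupture governs)

Bolt shear: A_b = π(22)²/4 = 380.13 mm². φR_n = 0.75 × 469 × 380.13 × 6 × 1 = 802.3 kN.
Bearing (12 mm plate, F_u = 450 MPa): end bolts L_c = 36 − 24/2 = 24, R_n = min(1.2×24×12×450, 2.4×22×12×450) = 155.52 kN/bolt; interior L_c = 85 − 24 = 61, R_n = 285.12 kN/bolt. φR_n = 0.75 × (2×155.52 + 4×285.12) = 1088.6 kN.
Tension rupture (net): A_n = (221 − 2×26)×12 = 2028 mm² (U = 1.0, A_e = A_n). φR_n = 0.75 × 450 × 2028 = 684.5 kN.
Governing: min(802.3, 1088.6, 684.5) = 684.5 kN → net-section rupture.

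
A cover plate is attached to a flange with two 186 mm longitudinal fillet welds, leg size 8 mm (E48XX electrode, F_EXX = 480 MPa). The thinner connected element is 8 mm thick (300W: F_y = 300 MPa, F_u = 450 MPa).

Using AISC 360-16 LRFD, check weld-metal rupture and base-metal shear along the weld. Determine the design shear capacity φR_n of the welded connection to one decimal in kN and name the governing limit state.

Weld metal: throat = 0.707×8 = 5.656 mm, L = 2×186 = 372 mm. φR_n = 0.75 × 0.6 × 480 × 5.656 × 372 = 454.5 kN.
Base metal shear (8 mm plate): yield φR_n = 1.0×0.6×300×8×372 = 535.7 kN; rupture φR_n = 0.75×0.6×450×8×372 = 602.6 kN; take 535.7 kN (yield).
Governing: min(454.5, 535.7) = 454.5 kN → weld metal.

454.5 kN (weld metal governs)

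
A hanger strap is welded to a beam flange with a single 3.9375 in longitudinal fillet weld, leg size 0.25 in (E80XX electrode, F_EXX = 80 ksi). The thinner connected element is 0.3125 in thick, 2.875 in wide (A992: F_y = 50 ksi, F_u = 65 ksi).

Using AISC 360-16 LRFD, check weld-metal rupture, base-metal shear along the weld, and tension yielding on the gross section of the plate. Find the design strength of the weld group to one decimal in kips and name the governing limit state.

Weld metal: throat = 0.707×0.25 = 0.17675 in, L = 3.9375 in. φR_n = 0.75 × 0.6 × 80 × 0.17675 × 3.9375 = 25.1 kips.
Base metal shear (0.3125 in plate): yield φR_n = 1.0×0.6×50×0.3125×3.9375 = 36.9 kips; rupture φR_n = 0.75×0.6×65×0.3125×3.9375 = 36.0 kips; take 36.0 kips (rupture).
Tension yield (gross): A_g = 2.875×0.3125 = 0.89844 in². φR_n = 0.90 × 50 × 0.89844 = 40.4 kips.
Governing: min(25.1, 36.0, 40.4) = 25.1 kips → weld metal.

25.1 kips (weld metal governs)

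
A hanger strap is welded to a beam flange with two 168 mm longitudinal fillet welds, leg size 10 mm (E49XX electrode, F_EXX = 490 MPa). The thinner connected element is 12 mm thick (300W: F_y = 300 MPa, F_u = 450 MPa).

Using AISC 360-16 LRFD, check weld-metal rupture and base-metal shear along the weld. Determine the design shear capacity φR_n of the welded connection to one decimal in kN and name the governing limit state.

Weld metal: throat = 0.707×10 = 7.07 mm, L = 2×168 = 336 mm. φR_n = 0.75 × 0.6 × 490 × 7.07 × 336 = 523.8 kN.
Base metal shear (12 mm plate): yield φR_n = 1.0×0.6×300×12×336 = 725.8 kN; rupture φR_n = 0.75×0.6×450×12×336 = 816.5 kN; take 725.8 kN (yield).
Governing: min(523.8, 725.8) = 523.8 kN → weld metal.

523.8 kN (weld metal governs)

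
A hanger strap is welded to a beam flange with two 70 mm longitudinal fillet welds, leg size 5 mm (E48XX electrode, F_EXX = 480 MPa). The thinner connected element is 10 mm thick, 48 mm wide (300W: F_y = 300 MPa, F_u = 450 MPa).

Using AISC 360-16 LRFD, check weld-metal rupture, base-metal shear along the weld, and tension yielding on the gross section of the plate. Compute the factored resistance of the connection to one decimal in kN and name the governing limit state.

106.9 kN (weld metal governs)

Weld metal: throat = 0.707×5 = 3.535 mm, L = 2×70 = 140 mm. φR_n = 0.75 × 0.6 × 480 × 3.535 × 140 = 106.9 kN.
Base metal shear (10 mm plate): yield φR_n = 1.0×0.6×300×10×140 = 252.0 kN; rupture φR_n = 0.75×0.6×450×10×140 = 283.5 kN; take 252.0 kN (yield).
Tension yield (gross): A_g = 48×10 = 480 mm². φR_n = 0.90 × 300 × 480 = 129.6 kN.
Governing: min(106.9, 252.0, 129.6) = 106.9 kN → weld metal.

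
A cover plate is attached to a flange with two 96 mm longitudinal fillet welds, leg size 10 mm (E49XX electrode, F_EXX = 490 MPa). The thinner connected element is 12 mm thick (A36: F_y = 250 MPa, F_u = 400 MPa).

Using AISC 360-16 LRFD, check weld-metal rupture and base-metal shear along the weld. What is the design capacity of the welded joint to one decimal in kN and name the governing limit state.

Weld metal: throat = 0.707×10 = 7.07 mm, L = 2×96 = 192 mm. φR_n = 0.75 × 0.6 × 490 × 7.07 × 192 = 299.3 kN.
Base metal shear (12 mm plate): yield φR_n = 1.0×0.6×250×12×192 = 345.6 kN; rupture φR_n = 0.75×0.6×400×12×192 = 414.7 kN; take 345.6 kN (yield).
Governing: min(299.3, 345.6) = 299.3 kN → weld metal.

299.3 kN (weld metal governs)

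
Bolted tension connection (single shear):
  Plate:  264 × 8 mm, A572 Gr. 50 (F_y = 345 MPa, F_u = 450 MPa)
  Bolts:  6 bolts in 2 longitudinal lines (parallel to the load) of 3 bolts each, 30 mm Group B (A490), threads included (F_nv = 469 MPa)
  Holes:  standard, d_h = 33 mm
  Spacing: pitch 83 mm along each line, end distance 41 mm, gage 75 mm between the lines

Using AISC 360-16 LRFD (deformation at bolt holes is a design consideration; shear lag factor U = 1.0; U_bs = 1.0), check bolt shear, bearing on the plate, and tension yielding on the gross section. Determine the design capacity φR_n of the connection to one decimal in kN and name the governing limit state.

655.8 kN (gross-section yield governs)

Bolt shear: A_b = π(30)²/4 = 706.86 mm². φR_n = 0.75 × 469 × 706.86 × 6 × 1 = 1491.8 kN.
Bearing (8 mm plate, F_u = 450 MPa): end bolts L_c = 41 − 33/2 = 24.5, R_n = min(1.2×24.5×8×450, 2.4×30×8×450) = 105.84 kN/bolt; interior L_c = 83 − 33 = 50, R_n = 216 kN/bolt. φR_n = 0.75 × (2×105.84 + 4×216) = 806.8 kN.
Tension yield (gross): A_g = 264×8 = 2112 mm². φR_n = 0.90 × 345 × 2112 = 655.8 kN.
Governing: min(1491.8, 806.8, 655.8) = 655.8 kN → gross-section yield.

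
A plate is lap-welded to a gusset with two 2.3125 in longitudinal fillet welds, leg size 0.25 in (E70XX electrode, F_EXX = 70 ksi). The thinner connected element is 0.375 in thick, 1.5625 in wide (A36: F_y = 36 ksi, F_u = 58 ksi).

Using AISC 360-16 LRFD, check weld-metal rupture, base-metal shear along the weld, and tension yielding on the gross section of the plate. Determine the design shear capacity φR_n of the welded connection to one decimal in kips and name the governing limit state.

19.0 kips (gross-section yield governs)

Weld metal: throat = 0.707×0.25 = 0.17675 in, L = 2×2.3125 = 4.625 in. φR_n = 0.75 × 0.6 × 70 × 0.17675 × 4.625 = 25.8 kips.
Base metal shear (0.375 in plate): yield φR_n = 1.0×0.6×36×0.375×4.625 = 37.5 kips; rupture φR_n = 0.75×0.6×58×0.375×4.625 = 45.3 kips; take 37.5 kips (yield).
Tension yield (gross): A_g = 1.5625×0.375 = 0.58594 in². φR_n = 0.90 × 36 × 0.58594 = 19.0 kips.
Governing: min(25.8, 37.5, 19.0) = 19.0 kips → gross-section yield.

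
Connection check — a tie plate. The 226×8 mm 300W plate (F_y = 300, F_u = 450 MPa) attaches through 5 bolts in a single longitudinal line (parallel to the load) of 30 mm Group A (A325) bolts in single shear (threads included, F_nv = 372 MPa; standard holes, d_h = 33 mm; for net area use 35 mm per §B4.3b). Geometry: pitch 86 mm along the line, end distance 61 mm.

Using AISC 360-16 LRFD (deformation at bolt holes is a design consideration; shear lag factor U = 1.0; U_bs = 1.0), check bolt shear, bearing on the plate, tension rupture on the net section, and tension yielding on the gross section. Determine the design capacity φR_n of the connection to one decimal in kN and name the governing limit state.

Bolt shear: A_b = π(30)²/4 = 706.86 mm². φR_n = 0.75 × 372 × 706.86 × 5 × 1 = 986.1 kN.
Bearing (8 mm plate, F_u = 450 MPa): end bolts L_c = 61 − 33/2 = 44.5, R_n = min(1.2×44.5×8×450, 2.4×30×8×450) = 192.24 kN/bolt; interior L_c = 86 − 33 = 53, R_n = 228.96 kN/bolt. φR_n = 0.75 × (1×192.24 + 4×228.96) = 831.1 kN.
Tension rupture (net): A_n = (226 − 1×35)×8 = 1528 mm² (U = 1.0, A_e = A_n). φR_n = 0.75 × 450 × 1528 = 515.7 kN.
Tension yield (gross): A_g = 226×8 = 1808 mm². φR_n = 0.90 × 300 × 1808 = 488.2 kN.
Governing: min(986.1, 831.1, 515.7, 488.2) = 488.2 kN → gross-section yield.

488.2 kN (gross-section yield governs)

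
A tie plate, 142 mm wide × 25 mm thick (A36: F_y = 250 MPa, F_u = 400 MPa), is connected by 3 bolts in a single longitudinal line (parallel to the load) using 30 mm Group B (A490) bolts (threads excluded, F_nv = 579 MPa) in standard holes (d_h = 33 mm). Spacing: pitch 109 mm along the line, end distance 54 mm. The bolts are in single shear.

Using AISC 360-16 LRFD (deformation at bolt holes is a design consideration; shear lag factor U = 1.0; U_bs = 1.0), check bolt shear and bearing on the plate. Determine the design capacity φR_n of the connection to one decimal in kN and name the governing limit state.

920.9 kN (bolt shear governs)

Bolt shear: A_b = π(30)²/4 = 706.86 mm². φR_n = 0.75 × 579 × 706.86 × 3 × 1 = 920.9 kN.
Bearing (25 mm plate, F_u = 400 MPa): end bolts L_c = 54 − 33/2 = 37.5, R_n = min(1.2×37.5×25×400, 2.4×30×25×400) = 450 kN/bolt; interior L_c = 109 − 33 = 76, R_n = 720 kN/bolt. φR_n = 0.75 × (1×450 + 2×720) = 1417.5 kN.
Governing: min(920.9, 1417.5) = 920.9 kN → bolt shear.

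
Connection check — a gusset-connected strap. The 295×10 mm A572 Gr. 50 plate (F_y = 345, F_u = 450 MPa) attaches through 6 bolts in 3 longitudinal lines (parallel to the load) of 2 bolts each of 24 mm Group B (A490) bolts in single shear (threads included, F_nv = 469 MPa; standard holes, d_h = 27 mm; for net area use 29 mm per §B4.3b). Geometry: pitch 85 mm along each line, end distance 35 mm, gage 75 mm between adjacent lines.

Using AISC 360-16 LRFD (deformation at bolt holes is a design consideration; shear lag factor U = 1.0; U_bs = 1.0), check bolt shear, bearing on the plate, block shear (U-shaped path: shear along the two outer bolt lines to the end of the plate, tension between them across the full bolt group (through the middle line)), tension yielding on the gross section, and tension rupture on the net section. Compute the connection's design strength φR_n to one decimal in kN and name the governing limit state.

Bolt shear: A_b = π(24)²/4 = 452.39 mm². φR_n = 0.75 × 469 × 452.39 × 6 × 1 = 954.8 kN.
Bearing (10 mm plate, F_u = 450 MPa): end bolts L_c = 35 − 27/2 = 21.5, R_n = min(1.2×21.5×10×450, 2.4×24×10×450) = 116.1 kN/bolt; interior L_c = 85 − 27 = 58, R_n = 259.2 kN/bolt. φR_n = 0.75 × (3×116.1 + 3×259.2) = 844.4 kN.
Block shear: shear path 2×[35+1×85] = 2×120 mm, A_gv = 2400, A_nv = 2×(120 − 1.5×29)×10 = 1530 mm²; tension across gage: (150 − 2×29)×10 = 920 mm². R_n = min(0.6×450×1530, 0.6×345×2400) + 1.0×450×920 = min(413.1, 496.8) + 414 = 827.1 kN. φR_n = 0.75 × 827.1 = 620.3 kN.
Tension yield (gross): A_g = 295×10 = 2950 mm². φR_n = 0.90 × 345 × 2950 = 916.0 kN.
Tension rupture (net): A_n = (295 − 3×29)×10 = 2080 mm² (U = 1.0, A_e = A_n). φR_n = 0.75 × 450 × 2080 = 702.0 kN.
Governing: min(954.8, 844.4, 620.3, 916.0, 702.0) = 620.3 kN → block shear.

620.3 kN (block shear governs)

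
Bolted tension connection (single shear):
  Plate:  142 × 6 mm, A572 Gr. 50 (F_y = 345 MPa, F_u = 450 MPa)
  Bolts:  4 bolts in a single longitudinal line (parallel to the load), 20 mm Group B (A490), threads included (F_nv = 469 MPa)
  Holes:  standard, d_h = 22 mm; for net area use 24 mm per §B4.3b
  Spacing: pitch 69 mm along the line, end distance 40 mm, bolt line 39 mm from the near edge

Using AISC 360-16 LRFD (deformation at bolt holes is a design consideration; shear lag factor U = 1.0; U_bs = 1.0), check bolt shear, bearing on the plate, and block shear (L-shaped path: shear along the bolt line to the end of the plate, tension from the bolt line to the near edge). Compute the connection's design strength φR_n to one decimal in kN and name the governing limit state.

252.7 kN (block shear governs)

Bolt shear: A_b = π(20)²/4 = 314.16 mm². φR_n = 0.75 × 469 × 314.16 × 4 × 1 = 442.0 kN.
Bearing (6 mm plate, F_u = 450 MPa): end bolts L_c = 40 − 22/2 = 29, R_n = min(1.2×29×6×450, 2.4×20×6×450) = 93.96 kN/bolt; interior L_c = 69 − 22 = 47, R_n = 129.6 kN/bolt. φR_n = 0.75 × (1×93.96 + 3×129.6) = 362.1 kN.
Block shear: shear path 1×[40+3×69] = 1×247 mm, A_gv = 1482, A_nv = 1×(247 − 3.5×24)×6 = 978 mm²; tension to near edge: (39 − 0.5×24)×6 = 162 mm². R_n = min(0.6×450×978, 0.6×345×1482) + 1.0×450×162 = min(264.06, 306.77) + 72.9 = 336.96 kN. φR_n = 0.75 × 336.96 = 252.7 kN.
Governing: min(442.0, 362.1, 252.7) = 252.7 kN → block shear.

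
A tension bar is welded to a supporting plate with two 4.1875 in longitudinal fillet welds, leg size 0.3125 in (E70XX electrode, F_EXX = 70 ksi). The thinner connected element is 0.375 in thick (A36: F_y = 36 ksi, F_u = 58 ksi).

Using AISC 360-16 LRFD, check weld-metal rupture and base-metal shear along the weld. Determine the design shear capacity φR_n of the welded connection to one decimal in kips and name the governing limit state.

Weld metal: throat = 0.707×0.3125 = 0.22094 in, L = 2×4.1875 = 8.375 in. φR_n = 0.75 × 0.6 × 70 × 0.22094 × 8.375 = 58.3 kips.
Base metal shear (0.375 in plate): yield φR_n = 1.0×0.6×36×0.375×8.375 = 67.8 kips; rupture φR_n = 0.75×0.6×58×0.375×8.375 = 82.0 kips; take 67.8 kips (yield).
Governing: min(58.3, 67.8) = 58.3 kips → weld metal.

58.3 kips (weld metal governs)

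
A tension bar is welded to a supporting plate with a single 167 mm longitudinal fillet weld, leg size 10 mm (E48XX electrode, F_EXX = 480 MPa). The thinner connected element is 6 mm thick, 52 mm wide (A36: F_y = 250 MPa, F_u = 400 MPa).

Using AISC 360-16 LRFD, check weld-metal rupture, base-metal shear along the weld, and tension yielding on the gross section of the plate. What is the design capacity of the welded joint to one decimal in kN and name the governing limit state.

70.2 kN (gross-section yield governs)

Weld metal: throat = 0.707×10 = 7.07 mm, L = 167 mm. φR_n = 0.75 × 0.6 × 480 × 7.07 × 167 = 255.0 kN.
Base metal shear (6 mm plate): yield φR_n = 1.0×0.6×250×6×167 = 150.3 kN; rupture φR_n = 0.75×0.6×400×6×167 = 180.4 kN; take 150.3 kN (yield).
Tension yield (gross): A_g = 52×6 = 312 mm². φR_n = 0.90 × 250 × 312 = 70.2 kN.
Governing: min(255.0, 150.3, 70.2) = 70.2 kN → gross-section yield.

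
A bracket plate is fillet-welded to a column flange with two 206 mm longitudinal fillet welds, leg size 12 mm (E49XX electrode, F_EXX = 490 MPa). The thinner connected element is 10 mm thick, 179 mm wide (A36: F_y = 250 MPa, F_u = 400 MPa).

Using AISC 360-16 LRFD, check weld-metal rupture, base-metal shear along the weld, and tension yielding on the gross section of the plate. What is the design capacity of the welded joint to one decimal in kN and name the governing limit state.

Weld metal: throat = 0.707×12 = 8.484 mm, L = 2×206 = 412 mm. φR_n = 0.75 × 0.6 × 490 × 8.484 × 412 = 770.7 kN.
Base metal shear (10 mm plate): yield φR_n = 1.0×0.6×250×10×412 = 618.0 kN; rupture φR_n = 0.75×0.6×400×10×412 = 741.6 kN; take 618.0 kN (yield).
Tension yield (gross): A_g = 179×10 = 1790 mm². φR_n = 0.90 × 250 × 1790 = 402.8 kN.
Governing: min(770.7, 618.0, 402.8) = 402.8 kN → gross-section yield.

402.8 kN (gross-section yield governs)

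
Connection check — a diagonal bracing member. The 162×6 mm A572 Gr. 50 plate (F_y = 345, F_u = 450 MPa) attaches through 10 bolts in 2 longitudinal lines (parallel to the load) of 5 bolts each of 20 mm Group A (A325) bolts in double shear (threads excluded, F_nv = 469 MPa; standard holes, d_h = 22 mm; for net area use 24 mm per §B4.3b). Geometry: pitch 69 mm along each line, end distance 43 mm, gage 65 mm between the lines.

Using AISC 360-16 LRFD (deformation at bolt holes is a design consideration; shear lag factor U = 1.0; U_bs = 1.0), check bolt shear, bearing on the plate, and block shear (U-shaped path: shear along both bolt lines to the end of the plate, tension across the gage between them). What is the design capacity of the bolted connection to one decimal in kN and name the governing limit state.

Bolt shear: A_b = π(20)²/4 = 314.16 mm². φR_n = 0.75 × 469 × 314.16 × 10 × 2 = 2210.1 kN.
Bearing (6 mm plate, F_u = 450 MPa): end bolts L_c = 43 − 22/2 = 32, R_n = min(1.2×32×6×450, 2.4×20×6×450) = 103.68 kN/bolt; interior L_c = 69 − 22 = 47, R_n = 129.6 kN/bolt. φR_n = 0.75 × (2×103.68 + 8×129.6) = 933.1 kN.
Block shear: shear path 2×[43+4×69] = 2×319 mm, A_gv = 3828, A_nv = 2×(319 − 4.5×24)×6 = 2532 mm²; tension across gage: (65 − 1×24)×6 = 246 mm². R_n = min(0.6×450×2532, 0.6×345×3828) + 1.0×450×246 = min(683.64, 792.4) + 110.7 = 794.34 kN. φR_n = 0.75 × 794.34 = 595.8 kN.
Governing: min(2210.1, 933.1, 595.8) = 595.8 kN → block shear.

595.8 kN (block shear governs)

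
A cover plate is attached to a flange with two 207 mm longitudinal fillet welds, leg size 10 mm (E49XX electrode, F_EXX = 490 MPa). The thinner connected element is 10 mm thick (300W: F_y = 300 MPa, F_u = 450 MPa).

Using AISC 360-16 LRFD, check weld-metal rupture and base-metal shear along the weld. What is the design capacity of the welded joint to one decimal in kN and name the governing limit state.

645.4 kN (weld metal governs)

Weld metal: throat = 0.707×10 = 7.07 mm, L = 2×207 = 414 mm. φR_n = 0.75 × 0.6 × 490 × 7.07 × 414 = 645.4 kN.
Base metal shear (10 mm plate): yield φR_n = 1.0×0.6×300×10×414 = 745.2 kN; rupture φR_n = 0.75×0.6×450×10×414 = 838.4 kN; take 745.2 kN (yield).
Governing: min(645.4, 745.2) = 645.4 kN → weld metal.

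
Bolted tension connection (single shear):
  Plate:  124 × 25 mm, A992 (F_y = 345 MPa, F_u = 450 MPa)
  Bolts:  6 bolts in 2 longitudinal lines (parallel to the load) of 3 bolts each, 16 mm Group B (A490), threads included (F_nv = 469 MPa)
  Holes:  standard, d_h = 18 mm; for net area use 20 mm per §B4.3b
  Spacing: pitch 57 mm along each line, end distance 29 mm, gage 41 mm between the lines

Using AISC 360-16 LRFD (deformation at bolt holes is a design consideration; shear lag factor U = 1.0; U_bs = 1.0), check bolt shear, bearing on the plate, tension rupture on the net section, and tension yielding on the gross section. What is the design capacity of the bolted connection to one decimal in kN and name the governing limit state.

Bolt shear: A_b = π(16)²/4 = 201.06 mm². φR_n = 0.75 × 469 × 201.06 × 6 × 1 = 424.3 kN.
Bearing (25 mm plate, F_u = 450 MPa): end bolts L_c = 29 − 18/2 = 20, R_n = min(1.2×20×25×450, 2.4×16×25×450) = 270 kN/bolt; interior L_c = 57 − 18 = 39, R_n = 432 kN/bolt. φR_n = 0.75 × (2×270 + 4×432) = 1701.0 kN.
Tension rupture (net): A_n = (124 − 2×20)×25 = 2100 mm² (U = 1.0, A_e = A_n). φR_n = 0.75 × 450 × 2100 = 708.8 kN.
Tension yield (gross): A_g = 124×25 = 3100 mm². φR_n = 0.90 × 345 × 3100 = 962.6 kN.
Governing: min(424.3, 1701.0, 708.8, 962.6) = 424.3 kN → bolt shear.

424.3 kN (bolt shear governs)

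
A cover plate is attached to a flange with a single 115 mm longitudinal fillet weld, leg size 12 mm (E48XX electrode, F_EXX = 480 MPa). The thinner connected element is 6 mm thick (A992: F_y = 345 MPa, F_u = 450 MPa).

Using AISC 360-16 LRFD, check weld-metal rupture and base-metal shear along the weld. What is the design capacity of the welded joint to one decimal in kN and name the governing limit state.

139.7 kN (base-metal shear governs)

Weld metal: throat = 0.707×12 = 8.484 mm, L = 115 mm. φR_n = 0.75 × 0.6 × 480 × 8.484 × 115 = 210.7 kN.
Base metal shear (6 mm plate): yield φR_n = 1.0×0.6×345×6×115 = 142.8 kN; rupture φR_n = 0.75×0.6×450×6×115 = 139.7 kN; take 139.7 kN (rupture).
Governing: min(210.7, 139.7) = 139.7 kN → base-metal shear.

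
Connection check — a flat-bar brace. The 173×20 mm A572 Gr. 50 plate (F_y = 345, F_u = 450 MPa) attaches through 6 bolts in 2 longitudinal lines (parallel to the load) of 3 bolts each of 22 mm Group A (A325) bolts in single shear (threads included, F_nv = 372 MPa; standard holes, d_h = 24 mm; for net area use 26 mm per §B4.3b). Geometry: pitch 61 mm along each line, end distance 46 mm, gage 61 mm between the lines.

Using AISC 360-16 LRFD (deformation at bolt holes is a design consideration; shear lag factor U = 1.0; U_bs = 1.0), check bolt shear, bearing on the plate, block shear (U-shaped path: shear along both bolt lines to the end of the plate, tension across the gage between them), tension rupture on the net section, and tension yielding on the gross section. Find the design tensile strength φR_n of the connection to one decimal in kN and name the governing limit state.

Bolt shear: A_b = π(22)²/4 = 380.13 mm². φR_n = 0.75 × 372 × 380.13 × 6 × 1 = 636.3 kN.
Bearing (20 mm plate, F_u = 450 MPa): end bolts L_c = 46 − 24/2 = 34, R_n = min(1.2×34×20×450, 2.4×22×20×450) = 367.2 kN/bolt; interior L_c = 61 − 24 = 37, R_n = 399.6 kN/bolt. φR_n = 0.75 × (2×367.2 + 4×399.6) = 1749.6 kN.
Block shear: shear path 2×[46+2×61] = 2×168 mm, A_gv = 6720, A_nv = 2×(168 − 2.5×26)×20 = 4120 mm²; tension across gage: (61 − 1×26)×20 = 700 mm². R_n = min(0.6×450×4120, 0.6×345×6720) + 1.0×450×700 = min(1112.4, 1391) + 315 = 1427.4 kN. φR_n = 0.75 × 1427.4 = 1070.6 kN.
Tension rupture (net): A_n = (173 − 2×26)×20 = 2420 mm² (U = 1.0, A_e = A_n). φR_n = 0.75 × 450 × 2420 = 816.8 kN.
Tension yield (gross): A_g = 173×20 = 3460 mm². φR_n = 0.90 × 345 × 3460 = 1074.3 kN.
Governing: min(636.3, 1749.6, 1070.6, 816.8, 1074.3) = 636.3 kN → bolt shear.

636.3 kN (bolt shear governs)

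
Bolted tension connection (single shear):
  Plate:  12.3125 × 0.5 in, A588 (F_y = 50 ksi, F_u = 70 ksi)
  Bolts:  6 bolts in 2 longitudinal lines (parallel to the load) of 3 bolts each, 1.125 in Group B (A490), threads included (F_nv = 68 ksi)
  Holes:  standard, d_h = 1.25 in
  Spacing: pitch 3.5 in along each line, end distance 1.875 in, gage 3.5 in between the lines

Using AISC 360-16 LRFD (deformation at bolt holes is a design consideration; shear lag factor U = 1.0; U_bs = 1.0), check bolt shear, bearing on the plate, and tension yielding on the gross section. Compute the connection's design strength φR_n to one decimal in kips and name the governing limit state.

277.0 kips (gross-section yield governs)

Bolt shear: A_b = π(1.125)²/4 = 0.99402 in². φR_n = 0.75 × 68 × 0.99402 × 6 × 1 = 304.2 kips.
Bearing (0.5 in plate, F_u = 70 ksi): end bolts L_c = 1.875 − 1.25/2 = 1.25, R_n = min(1.2×1.25×0.5×70, 2.4×1.125×0.5×70) = 52.5 kips/bolt; interior L_c = 3.5 − 1.25 = 2.25, R_n = 94.5 kips/bolt. φR_n = 0.75 × (2×52.5 + 4×94.5) = 362.3 kips.
Tension yield (gross): A_g = 12.3125×0.5 = 6.1563 in². φR_n = 0.90 × 50 × 6.1563 = 277.0 kips.
Governing: min(304.2, 362.3, 277.0) = 277.0 kips → gross-section yield.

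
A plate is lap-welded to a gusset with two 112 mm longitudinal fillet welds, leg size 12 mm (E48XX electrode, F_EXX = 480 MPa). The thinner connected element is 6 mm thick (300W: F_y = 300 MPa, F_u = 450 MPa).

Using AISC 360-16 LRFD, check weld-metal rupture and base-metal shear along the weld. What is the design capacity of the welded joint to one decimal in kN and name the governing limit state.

Weld metal: throat = 0.707×12 = 8.484 mm, L = 2×112 = 224 mm. φR_n = 0.75 × 0.6 × 480 × 8.484 × 224 = 410.5 kN.
Base metal shear (6 mm plate): yield φR_n = 1.0×0.6×300×6×224 = 241.9 kN; rupture φR_n = 0.75×0.6×450×6×224 = 272.2 kN; take 241.9 kN (yield).
Governing: min(410.5, 241.9) = 241.9 kN → base-metal shear.

241.9 kN (base-metal shear governs)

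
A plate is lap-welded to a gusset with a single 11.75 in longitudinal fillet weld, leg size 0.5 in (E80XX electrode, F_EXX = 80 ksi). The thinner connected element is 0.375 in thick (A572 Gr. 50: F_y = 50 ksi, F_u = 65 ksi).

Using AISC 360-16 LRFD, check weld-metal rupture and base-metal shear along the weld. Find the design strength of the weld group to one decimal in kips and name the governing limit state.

Weld metal: throat = 0.707×0.5 = 0.3535 in, L = 11.75 in. φR_n = 0.75 × 0.6 × 80 × 0.3535 × 11.75 = 149.5 kips.
Base metal shear (0.375 in plate): yield φR_n = 1.0×0.6×50×0.375×11.75 = 132.2 kips; rupture φR_n = 0.75×0.6×65×0.375×11.75 = 128.9 kips; take 128.9 kips (rupture).
Governing: min(149.5, 128.9) = 128.9 kips → base-metal shear.

128.9 kips (base-metal shear governs)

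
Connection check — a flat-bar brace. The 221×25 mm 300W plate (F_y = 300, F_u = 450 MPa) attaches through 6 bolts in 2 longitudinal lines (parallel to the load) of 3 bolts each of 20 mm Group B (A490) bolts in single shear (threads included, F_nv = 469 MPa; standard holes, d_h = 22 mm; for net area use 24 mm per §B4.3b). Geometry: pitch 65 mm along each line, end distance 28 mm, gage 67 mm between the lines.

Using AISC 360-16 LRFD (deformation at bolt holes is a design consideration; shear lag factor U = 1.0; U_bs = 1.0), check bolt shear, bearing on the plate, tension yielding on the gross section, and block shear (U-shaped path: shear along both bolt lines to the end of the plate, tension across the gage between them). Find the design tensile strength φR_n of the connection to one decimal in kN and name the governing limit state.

Bolt shear: A_b = π(20)²/4 = 314.16 mm². φR_n = 0.75 × 469 × 314.16 × 6 × 1 = 663.0 kN.
Bearing (25 mm plate, F_u = 450 MPa): end bolts L_c = 28 − 22/2 = 17, R_n = min(1.2×17×25×450, 2.4×20×25×450) = 229.5 kN/bolt; interior L_c = 65 − 22 = 43, R_n = 540 kN/bolt. φR_n = 0.75 × (2×229.5 + 4×540) = 1964.3 kN.
Tension yield (gross): A_g = 221×25 = 5525 mm². φR_n = 0.90 × 300 × 5525 = 1491.8 kN.
Block shear: shear path 2×[28+2×65] = 2×158 mm, A_gv = 7900, A_nv = 2×(158 − 2.5×24)×25 = 4900 mm²; tension across gage: (67 − 1×24)×25 = 1075 mm². R_n = min(0.6×450×4900, 0.6×300×7900) + 1.0×450×1075 = min(1323, 1422) + 483.75 = 1806.8 kN. φR_n = 0.75 × 1806.8 = 1355.1 kN.
Governing: min(663.0, 1964.3, 1491.8, 1355.1) = 663.0 kN → bolt shear.

663.0 kN (bolt shear governs)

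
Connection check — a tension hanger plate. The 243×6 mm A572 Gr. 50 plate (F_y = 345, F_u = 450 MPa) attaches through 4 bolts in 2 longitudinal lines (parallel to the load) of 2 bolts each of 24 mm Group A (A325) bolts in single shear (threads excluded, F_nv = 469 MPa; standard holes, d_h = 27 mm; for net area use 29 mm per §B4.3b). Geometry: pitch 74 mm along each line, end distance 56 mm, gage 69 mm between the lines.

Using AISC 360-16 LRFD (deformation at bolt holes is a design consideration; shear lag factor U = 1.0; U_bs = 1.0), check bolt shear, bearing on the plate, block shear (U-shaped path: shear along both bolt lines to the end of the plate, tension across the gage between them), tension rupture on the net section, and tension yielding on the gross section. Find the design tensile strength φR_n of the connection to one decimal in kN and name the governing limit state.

Bolt shear: A_b = π(24)²/4 = 452.39 mm². φR_n = 0.75 × 469 × 452.39 × 4 × 1 = 636.5 kN.
Bearing (6 mm plate, F_u = 450 MPa): end bolts L_c = 56 − 27/2 = 42.5, R_n = min(1.2×42.5×6×450, 2.4×24×6×450) = 137.7 kN/bolt; interior L_c = 74 − 27 = 47, R_n = 152.28 kN/bolt. φR_n = 0.75 × (2×137.7 + 2×152.28) = 435.0 kN.
Block shear: shear path 2×[56+1×74] = 2×130 mm, A_gv = 1560, A_nv = 2×(130 − 1.5×29)×6 = 1038 mm²; tension across gage: (69 − 1×29)×6 = 240 mm². R_n = min(0.6×450×1038, 0.6×345×1560) + 1.0×450×240 = min(280.26, 322.92) + 108 = 388.26 kN. φR_n = 0.75 × 388.26 = 291.2 kN.
Tension rupture (net): A_n = (243 − 2×29)×6 = 1110 mm² (U = 1.0, A_e = A_n). φR_n = 0.75 × 450 × 1110 = 374.6 kN.
Tension yield (gross): A_g = 243×6 = 1458 mm². φR_n = 0.90 × 345 × 1458 = 452.7 kN.
Governing: min(636.5, 435.0, 291.2, 374.6, 452.7) = 291.2 kN → block shear.

291.2 kN (block shear governs)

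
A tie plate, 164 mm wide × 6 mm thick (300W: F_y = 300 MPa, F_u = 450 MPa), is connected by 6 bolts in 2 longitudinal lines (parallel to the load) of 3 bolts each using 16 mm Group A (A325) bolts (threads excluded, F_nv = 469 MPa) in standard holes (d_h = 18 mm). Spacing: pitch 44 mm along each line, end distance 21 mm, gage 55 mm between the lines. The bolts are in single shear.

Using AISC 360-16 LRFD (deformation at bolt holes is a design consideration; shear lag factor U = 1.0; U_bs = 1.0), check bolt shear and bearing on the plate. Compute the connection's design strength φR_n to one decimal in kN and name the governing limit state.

Bolt shear: A_b = π(16)²/4 = 201.06 mm². φR_n = 0.75 × 469 × 201.06 × 6 × 1 = 424.3 kN.
Bearing (6 mm plate, F_u = 450 MPa): end bolts L_c = 21 − 18/2 = 12, R_n = min(1.2×12×6×450, 2.4×16×6×450) = 38.88 kN/bolt; interior L_c = 44 − 18 = 26, R_n = 84.24 kN/bolt. φR_n = 0.75 × (2×38.88 + 4×84.24) = 311.0 kN.
Governing: min(424.3, 311.0) = 311.0 kN → bearing.

311.0 kN (bearing governs)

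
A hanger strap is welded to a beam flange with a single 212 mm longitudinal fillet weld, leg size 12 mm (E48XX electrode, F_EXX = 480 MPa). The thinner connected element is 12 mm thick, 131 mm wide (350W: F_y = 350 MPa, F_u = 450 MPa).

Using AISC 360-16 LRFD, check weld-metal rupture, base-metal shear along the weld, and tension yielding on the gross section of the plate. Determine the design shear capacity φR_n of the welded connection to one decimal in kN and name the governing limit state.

388.5 kN (weld metal governs)

Weld metal: throat = 0.707×12 = 8.484 mm, L = 212 mm. φR_n = 0.75 × 0.6 × 480 × 8.484 × 212 = 388.5 kN.
Base metal shear (12 mm plate): yield φR_n = 1.0×0.6×350×12×212 = 534.2 kN; rupture φR_n = 0.75×0.6×450×12×212 = 515.2 kN; take 515.2 kN (rupture).
Tension yield (gross): A_g = 131×12 = 1572 mm². φR_n = 0.90 × 350 × 1572 = 495.2 kN.
Governing: min(388.5, 515.2, 495.2) = 388.5 kN → weld metal.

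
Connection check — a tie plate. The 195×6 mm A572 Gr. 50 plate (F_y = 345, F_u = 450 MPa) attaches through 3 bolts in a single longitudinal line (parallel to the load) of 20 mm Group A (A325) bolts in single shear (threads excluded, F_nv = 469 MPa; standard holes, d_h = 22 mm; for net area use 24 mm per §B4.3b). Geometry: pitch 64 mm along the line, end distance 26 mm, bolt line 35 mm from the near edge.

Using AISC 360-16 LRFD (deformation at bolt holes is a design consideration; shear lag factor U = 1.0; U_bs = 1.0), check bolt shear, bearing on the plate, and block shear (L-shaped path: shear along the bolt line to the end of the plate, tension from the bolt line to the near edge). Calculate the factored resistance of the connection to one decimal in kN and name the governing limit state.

160.8 kN (block shear governs)

Bolt shear: A_b = π(20)²/4 = 314.16 mm². φR_n = 0.75 × 469 × 314.16 × 3 × 1 = 331.5 kN.
Bearing (6 mm plate, F_u = 450 MPa): end bolts L_c = 26 − 22/2 = 15, R_n = min(1.2×15×6×450, 2.4×20×6×450) = 48.6 kN/bolt; interior L_c = 64 − 22 = 42, R_n = 129.6 kN/bolt. φR_n = 0.75 × (1×48.6 + 2×129.6) = 230.9 kN.
Block shear: shear path 1×[26+2×64] = 1×154 mm, A_gv = 924, A_nv = 1×(154 − 2.5×24)×6 = 564 mm²; tension to near edge: (35 − 0.5×24)×6 = 138 mm². R_n = min(0.6×450×564, 0.6×345×924) + 1.0×450×138 = min(152.28, 191.27) + 62.1 = 214.38 kN. φR_n = 0.75 × 214.38 = 160.8 kN.
Governing: min(331.5, 230.9, 160.8) = 160.8 kN → block shear.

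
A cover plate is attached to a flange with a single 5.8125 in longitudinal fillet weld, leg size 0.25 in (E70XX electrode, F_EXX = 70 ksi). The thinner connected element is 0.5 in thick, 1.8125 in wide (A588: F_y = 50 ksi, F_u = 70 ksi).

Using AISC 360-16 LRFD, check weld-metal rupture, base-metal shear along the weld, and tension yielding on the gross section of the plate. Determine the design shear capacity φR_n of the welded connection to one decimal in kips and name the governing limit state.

32.4 kips (weld metal governs)

Weld metal: throat = 0.707×0.25 = 0.17675 in, L = 5.8125 in. φR_n = 0.75 × 0.6 × 70 × 0.17675 × 5.8125 = 32.4 kips.
Base metal shear (0.5 in plate): yield φR_n = 1.0×0.6×50×0.5×5.8125 = 87.2 kips; rupture φR_n = 0.75×0.6×70×0.5×5.8125 = 91.5 kips; take 87.2 kips (yield).
Tension yield (gross): A_g = 1.8125×0.5 = 0.90625 in². φR_n = 0.90 × 50 × 0.90625 = 40.8 kips.
Governing: min(32.4, 87.2, 40.8) = 32.4 kips → weld metal.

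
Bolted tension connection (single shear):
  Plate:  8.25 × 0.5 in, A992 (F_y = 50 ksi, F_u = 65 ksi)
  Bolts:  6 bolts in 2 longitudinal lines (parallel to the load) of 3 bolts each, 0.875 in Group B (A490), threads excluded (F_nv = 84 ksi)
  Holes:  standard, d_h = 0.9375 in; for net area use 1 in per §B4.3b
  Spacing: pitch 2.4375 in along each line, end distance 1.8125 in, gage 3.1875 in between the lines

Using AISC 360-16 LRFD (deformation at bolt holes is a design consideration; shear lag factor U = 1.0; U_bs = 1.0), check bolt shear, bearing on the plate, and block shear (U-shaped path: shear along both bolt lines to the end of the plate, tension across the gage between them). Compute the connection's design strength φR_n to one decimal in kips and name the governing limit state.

175.8 kips (block shear governs)

Bolt shear: A_b = π(0.875)²/4 = 0.60132 in². φR_n = 0.75 × 84 × 0.60132 × 6 × 1 = 227.3 kips.
Bearing (0.5 in plate, F_u = 65 ksi): end bolts L_c = 1.8125 − 0.9375/2 = 1.34375, R_n = min(1.2×1.34375×0.5×65, 2.4×0.875×0.5×65) = 52.406 kips/bolt; interior L_c = 2.4375 − 0.9375 = 1.5, R_n = 58.5 kips/bolt. φR_n = 0.75 × (2×52.406 + 4×58.5) = 254.1 kips.
Block shear: shear path 2×[1.8125+2×2.4375] = 2×6.6875 in, A_gv = 6.6875, A_nv = 2×(6.6875 − 2.5×1)×0.5 = 4.1875 in²; tension across gage: (3.1875 − 1×1)×0.5 = 1.0938 in². R_n = min(0.6×65×4.1875, 0.6×50×6.6875) + 1.0×65×1.0938 = min(163.31, 200.63) + 71.097 = 234.41 kips. φR_n = 0.75 × 234.41 = 175.8 kips.
Governing: min(227.3, 254.1, 175.8) = 175.8 kips → block shear.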